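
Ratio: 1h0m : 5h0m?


1:5 (0.20)

Duration 1: 60 minutes
Duration 2: 300 minutes
Ratio = 60:300
GCD = 60
Simplified = 1:5
As a decimal: 1/5 = 0.20


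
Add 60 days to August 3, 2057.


October 2, 2057

Start: August 3, 2057
Add 60 days
August 3 → September 1: 31 - 3 + 1 = 29 days (60 - 29 = 31 left)
September 1 → October 1: 30 - 1 + 1 = 30 days (31 - 30 = 1 left)
October 1 + 1 = October 2, 2057


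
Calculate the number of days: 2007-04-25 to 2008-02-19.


From April 25, 2007 to February 19, 2008
Rest of April 2007: 30 - 25 = 5
Full months: May 31, June 30, July 31, August 31, September 30, October 31, November 30, December 31, January 31
Days into February 2008: 19
Total = 5 + 31 + 30 + 31 + 31 + 30 + 31 + 30 + 31 + 31 + 19 = 300 days

300 days


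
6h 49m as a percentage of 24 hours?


0.2840 (28.40%)

Total minutes: 6×60 + 49 = 409
Day = 24×60 = 1440 minutes
Fraction = 409/1440 ≈ 0.2840
As a percentage: 409/1440 × 100 ≈ 28.40%


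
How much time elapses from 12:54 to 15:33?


End time in minutes: 15×60 + 33 = 933
Start time in minutes: 12×60 + 54 = 774
Difference = 933 - 774 = 159 minutes
= 2 hours 39 minutes

2h 39m


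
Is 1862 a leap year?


Rules: divisible by 4 AND (not by 100 OR by 400)
1862 ÷ 4 = 465 remainder 2 → not divisible by 4
Not divisible by 4 → not a leap year

No


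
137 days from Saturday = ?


Start: Saturday (index 5)
(5 + 137) mod 7
= 142 mod 7
= 2
Index 2 → Wednesday

Wednesday


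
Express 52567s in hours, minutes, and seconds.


Hours: 52567 ÷ 3600 = 14 remainder 2167
Minutes: 2167 ÷ 60 = 36 remainder 7
Seconds: 7

14h 36m 7s


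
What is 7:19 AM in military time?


07:19

Input: 7:19 AM
AM hour stays: 7


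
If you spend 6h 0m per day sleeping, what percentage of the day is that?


Time: 360 minutes
Day: 1440 minutes
Percentage = (360/1440) × 100 = 25.0%

25.0%


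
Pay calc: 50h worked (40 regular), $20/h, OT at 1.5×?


$1100.00

Regular: 40h × $20 = $800.00
Overtime: 50 - 40 = 10h
OT pay: 10h × $20 × 1.5 = $300.00
Total = $800.00 + $300.00 = $1100.00


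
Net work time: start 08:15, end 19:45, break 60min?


10h 30m (630 minutes)

Total time = (19×60+45) - (8×60+15)
= 1185 - 495 = 690 min
Minus break: 690 - 60 = 630 min
= 10h 30m


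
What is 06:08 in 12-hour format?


Hour: 6
6 < 12 → AM

6:08 AM


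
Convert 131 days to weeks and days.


Weeks: 131 ÷ 7 = 18 remainder 5

18 weeks 5 days


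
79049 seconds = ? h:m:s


21h 57m 29s

Hours: 79049 ÷ 3600 = 21 remainder 3449
Minutes: 3449 ÷ 60 = 57 remainder 29
Seconds: 29


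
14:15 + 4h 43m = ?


18:58

Start: 855 minutes from midnight
Add: 283 minutes
Total: 1138 minutes
Hours: 1138 ÷ 60 = 18 remainder 58


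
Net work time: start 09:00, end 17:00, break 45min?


7h 15m (435 minutes)

Total time = (17×60+0) - (9×60+0)
= 1020 - 540 = 480 min
Minus break: 480 - 45 = 435 min
= 7h 15m


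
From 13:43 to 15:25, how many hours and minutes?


1h 42m

End time in minutes: 15×60 + 25 = 925
Start time in minutes: 13×60 + 43 = 823
Difference = 925 - 823 = 102 minutes
= 1 hours 42 minutes


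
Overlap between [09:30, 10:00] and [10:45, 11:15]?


Meeting A: 570-600 (in minutes from midnight)
Meeting B: 645-675
Overlap start = max(570, 645) = 645
Overlap end = min(600, 675) = 600
Overlap = max(0, 600 - 645) = 0 min

0 minutes


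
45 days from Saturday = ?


Start: Saturday (index 5)
(5 + 45) mod 7
= 50 mod 7
= 1
Index 1 → Tuesday

Tuesday


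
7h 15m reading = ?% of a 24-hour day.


Time: 435 minutes
Day: 1440 minutes
Percentage = (435/1440) × 100 ≈ 30.2%

30.2%


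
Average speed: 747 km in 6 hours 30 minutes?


114.9 km/h

Distance: 747 km
Time: 6h 30m = 390 min = 390/60 = 13/2 hours
Speed = 747 ÷ (13/2) = 747 × 2 / 13 = 1494/13 ≈ 114.9 km/h


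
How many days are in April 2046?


Month: April (month 4)
April has 30 days

30 days


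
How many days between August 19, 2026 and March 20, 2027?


213 days

From August 19, 2026 to March 20, 2027
Rest of August 2026: 31 - 19 = 12
Full months: September 30, October 31, November 30, December 31, January 31, February 2027 28
Days into March 2027: 20
Total = 12 + 30 + 31 + 30 + 31 + 31 + 28 + 20 = 213 days


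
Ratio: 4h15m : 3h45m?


Duration 1: 255 minutes
Duration 2: 225 minutes
Ratio = 255:225
GCD = 15
Simplified = 17:15
As a decimal: 17/15 ≈ 1.13

17:15 (1.13)


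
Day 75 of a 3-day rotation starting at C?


Shift B

Shifts: A, B, C
Start: C (index 2)
Day 75: (2 + 75 - 1) mod 3
= 76 mod 3
= 1
Index 1 → shift B


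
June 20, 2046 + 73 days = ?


Start: June 20, 2046
Add 73 days
June 20 → July 1: 30 - 20 + 1 = 11 days (73 - 11 = 62 left)
July 1 → August 1: 31 - 1 + 1 = 31 days (62 - 31 = 31 left)
August 1 → September 1: 31 - 1 + 1 = 31 days (31 - 31 = 0 left)
Land exactly on September 1, 2046

September 1, 2046


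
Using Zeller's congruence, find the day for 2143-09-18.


Zeller's congruence:
q=18, m=9, k=43, j=21
h = (18 + ⌊13×10/5⌋ + 43 + ⌊43/4⌋ + ⌊21/4⌋ - 2×21) mod 7
= (18 + 26 + 43 + 10 + 5 - 42) mod 7
= 60 mod 7 = 4
h=4 → Wednesday

Wednesday


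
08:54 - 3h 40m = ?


Start: 534 minutes from midnight
Subtract: 220 minutes
Remaining: 534 - 220 = 314
Hours: 5, Minutes: 14

05:14


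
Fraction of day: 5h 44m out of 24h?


0.2389 (23.89%)

Total minutes: 5×60 + 44 = 344
Day = 24×60 = 1440 minutes
Fraction = 344/1440 ≈ 0.2389
As a percentage: 344/1440 × 100 ≈ 23.89%


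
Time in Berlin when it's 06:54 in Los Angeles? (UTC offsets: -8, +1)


15:54

Time difference = UTC+1 - UTC-8 = +9 hours
New hour = (6 + 9) mod 24
= 15 mod 24 = 15
Minutes unchanged → 15:54


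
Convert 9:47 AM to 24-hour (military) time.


09:47

Input: 9:47 AM
AM hour stays: 9


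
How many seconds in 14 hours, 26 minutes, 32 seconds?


51992 seconds

Hours: 14 × 3600 = 50400
Minutes: 26 × 60 = 1560
Seconds: 32
Total = 50400 + 1560 + 32 = 51992


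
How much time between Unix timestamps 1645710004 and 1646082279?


Difference = 1646082279 - 1645710004 = 372275 seconds
In hours: 372275 / 3600 ≈ 103.4
In days: 372275 / 86400 ≈ 4.31

372275 seconds (103.4 hours / 4.31 days)


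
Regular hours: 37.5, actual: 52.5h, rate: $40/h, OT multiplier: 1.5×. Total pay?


Regular: 37.5h × $40 = $1500.00
Overtime: 52.5 - 37.5 = 15.0h
OT pay: 15.0h × $40 × 1.5 = $900.00
Total = $1500.00 + $900.00 = $2400.00

$2400.00


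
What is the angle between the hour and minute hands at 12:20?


110.0°

Hour hand (12 ≡ 0 on the dial): 0×30 + 20×0.5 = 10.0°
Minute hand = 20×6 = 120°
Difference = |10.0 - 120| = 110.0°


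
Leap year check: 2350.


Rules: divisible by 4 AND (not by 100 OR by 400)
2350 ÷ 4 = 587 remainder 2 → not divisible by 4
Not divisible by 4 → not a leap year

No


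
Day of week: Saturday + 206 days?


Start: Saturday (index 5)
(5 + 206) mod 7
= 211 mod 7
= 1
Index 1 → Tuesday

Tuesday


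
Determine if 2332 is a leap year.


Yes

Rules: divisible by 4 AND (not by 100 OR by 400)
2332 ÷ 4 = 583 exactly → divisible by 4
2332 ÷ 100 = 23 remainder 32 → not divisible by 100
Divisible by 4 but not by 100 → leap year


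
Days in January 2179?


Month: January (month 1)
January has 31 days

31 days


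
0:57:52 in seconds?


Hours: 0 × 3600 = 0
Minutes: 57 × 60 = 3420
Seconds: 52
Total = 0 + 3420 + 52 = 3472

3472 seconds


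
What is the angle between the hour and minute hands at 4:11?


Hour hand = 4×30 + 11×0.5 = 125.5°
Minute hand = 11×6 = 66°
Difference = |125.5 - 66| = 59.5°

59.5°


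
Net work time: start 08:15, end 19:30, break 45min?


Total time = (19×60+30) - (8×60+15)
= 1170 - 495 = 675 min
Minus break: 675 - 45 = 630 min
= 10h 30m

10h 30m (630 minutes)


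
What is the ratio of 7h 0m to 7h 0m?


1:1 (1.00)

Duration 1: 420 minutes
Duration 2: 420 minutes
Ratio = 420:420
GCD = 420
Simplified = 1:1
As a decimal: 1/1 = 1.00


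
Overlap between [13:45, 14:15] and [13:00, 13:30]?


0 minutes

Meeting A: 825-855 (in minutes from midnight)
Meeting B: 780-810
Overlap start = max(825, 780) = 825
Overlap end = min(855, 810) = 810
Overlap = max(0, 810 - 825) = 0 min


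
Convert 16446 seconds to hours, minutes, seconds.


4h 34m 6s

Hours: 16446 ÷ 3600 = 4 remainder 2046
Minutes: 2046 ÷ 60 = 34 remainder 6
Seconds: 6


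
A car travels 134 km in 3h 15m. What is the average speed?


41.2 km/h

Distance: 134 km
Time: 3h 15m = 195 min = 195/60 = 13/4 hours
Speed = 134 ÷ (13/4) = 134 × 4 / 13 = 536/13 ≈ 41.2 km/h


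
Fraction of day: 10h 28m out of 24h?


0.4361 (43.61%)

Total minutes: 10×60 + 28 = 628
Day = 24×60 = 1440 minutes
Fraction = 628/1440 ≈ 0.4361
As a percentage: 628/1440 × 100 ≈ 43.61%


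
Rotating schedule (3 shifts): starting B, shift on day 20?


Shifts: A, B, C
Start: B (index 1)
Day 20: (1 + 20 - 1) mod 3
= 20 mod 3
= 2
Index 2 → shift C

Shift C


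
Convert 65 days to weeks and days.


9 weeks 2 days

Weeks: 65 ÷ 7 = 9 remainder 2


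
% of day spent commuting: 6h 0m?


Time: 360 minutes
Day: 1440 minutes
Percentage = (360/1440) × 100 = 25.0%

25.0%


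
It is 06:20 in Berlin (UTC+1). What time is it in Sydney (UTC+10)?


Time difference = UTC+10 - UTC+1 = +9 hours
New hour = (6 + 9) mod 24
= 15 mod 24 = 15
Minutes unchanged → 15:20

15:20


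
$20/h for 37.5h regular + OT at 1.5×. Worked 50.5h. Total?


Regular: 37.5h × $20 = $750.00
Overtime: 50.5 - 37.5 = 13.0h
OT pay: 13.0h × $20 × 1.5 = $390.00
Total = $750.00 + $390.00 = $1140.00

$1140.00


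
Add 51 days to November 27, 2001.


January 17, 2002

Start: November 27, 2001
Add 51 days
November 27 → December 1: 30 - 27 + 1 = 4 days (51 - 4 = 47 left)
December 1 → January 1: 31 - 1 + 1 = 31 days (47 - 31 = 16 left)
January 1 + 16 = January 17, 2002


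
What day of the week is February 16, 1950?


Thursday

Zeller's congruence:
q=16, m=14, k=49, j=19
h = (16 + ⌊13×15/5⌋ + 49 + ⌊49/4⌋ + ⌊19/4⌋ - 2×19) mod 7
= (16 + 39 + 49 + 12 + 4 - 38) mod 7
= 82 mod 7 = 5
h=5 → Thursday


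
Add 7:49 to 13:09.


20:58

Start: 789 minutes from midnight
Add: 469 minutes
Total: 1258 minutes
Hours: 1258 ÷ 60 = 20 remainder 58


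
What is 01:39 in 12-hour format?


Hour: 1
1 < 12 → AM

1:39 AM


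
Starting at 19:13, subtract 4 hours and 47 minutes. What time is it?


Start: 1153 minutes from midnight
Subtract: 287 minutes
Remaining: 1153 - 287 = 866
Hours: 14, Minutes: 26

14:26


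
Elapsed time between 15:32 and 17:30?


1h 58m

End time in minutes: 17×60 + 30 = 1050
Start time in minutes: 15×60 + 32 = 932
Difference = 1050 - 932 = 118 minutes
= 1 hours 58 minutes


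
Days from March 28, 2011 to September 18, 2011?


From March 28, 2011 to September 18, 2011
Rest of March 2011: 31 - 28 = 3
Full months: April 30, May 31, June 30, July 31, August 31
Days into September 2011: 18
Total = 3 + 30 + 31 + 30 + 31 + 31 + 18 = 174 days

174 days


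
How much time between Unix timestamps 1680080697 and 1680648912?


568215 seconds (157.8 hours / 6.58 days)

Difference = 1680648912 - 1680080697 = 568215 seconds
In hours: 568215 / 3600 ≈ 157.8
In days: 568215 / 86400 ≈ 6.58


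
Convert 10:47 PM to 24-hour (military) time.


22:47

Input: 10:47 PM
PM: 10 + 12 = 22


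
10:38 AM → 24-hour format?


Input: 10:38 AM
AM hour stays: 10

10:38


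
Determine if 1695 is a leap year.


Rules: divisible by 4 AND (not by 100 OR by 400)
1695 ÷ 4 = 423 remainder 3 → not divisible by 4
Not divisible by 4 → not a leap year

No


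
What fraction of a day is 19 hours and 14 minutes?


0.8014 (80.14%)

Total minutes: 19×60 + 14 = 1154
Day = 24×60 = 1440 minutes
Fraction = 1154/1440 ≈ 0.8014
As a percentage: 1154/1440 × 100 ≈ 80.14%


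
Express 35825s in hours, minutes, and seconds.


9h 57m 5s

Hours: 35825 ÷ 3600 = 9 remainder 3425
Minutes: 3425 ÷ 60 = 57 remainder 5
Seconds: 5


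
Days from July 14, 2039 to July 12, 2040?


From July 14, 2039 to July 12, 2040
Rest of July 2039: 31 - 14 = 17
Full months: August 31, September 30, October 31, November 30, December 31, January 31, February 2040 29, March 31, April 30, May 31, June 30
Days into July 2040: 12
Total = 17 + 31 + 30 + 31 + 30 + 31 + 31 + 29 + 31 + 30 + 31 + 30 + 12 = 364 days

364 days


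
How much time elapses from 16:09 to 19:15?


End time in minutes: 19×60 + 15 = 1155
Start time in minutes: 16×60 + 9 = 969
Difference = 1155 - 969 = 186 minutes
= 3 hours 6 minutes

3h 6m


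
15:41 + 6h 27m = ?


Start: 941 minutes from midnight
Add: 387 minutes
Total: 1328 minutes
Hours: 1328 ÷ 60 = 22 remainder 8

22:08


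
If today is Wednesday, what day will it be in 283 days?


Start: Wednesday (index 2)
(2 + 283) mod 7
= 285 mod 7
= 5
Index 5 → Saturday

Saturday


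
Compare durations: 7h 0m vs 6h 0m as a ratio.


7:6 (1.17)

Duration 1: 420 minutes
Duration 2: 360 minutes
Ratio = 420:360
GCD = 60
Simplified = 7:6
As a decimal: 7/6 ≈ 1.17


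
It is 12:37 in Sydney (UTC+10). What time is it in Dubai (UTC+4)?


Time difference = UTC+4 - UTC+10 = -6 hours
New hour = (12 -6) mod 24
= 6 mod 24 = 6
Minutes unchanged → 06:37

06:37


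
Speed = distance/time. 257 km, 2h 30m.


Distance: 257 km
Time: 2h 30m = 150 min = 150/60 = 5/2 hours
Speed = 257 ÷ (5/2) = 257 × 2 / 5 = 514/5 = 102.8 km/h

102.8 km/h


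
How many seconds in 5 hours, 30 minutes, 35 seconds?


Hours: 5 × 3600 = 18000
Minutes: 30 × 60 = 1800
Seconds: 35
Total = 18000 + 1800 + 35 = 19835

19835 seconds


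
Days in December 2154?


Month: December (month 12)
December has 31 days

31 days


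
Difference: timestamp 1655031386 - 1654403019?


Difference = 1655031386 - 1654403019 = 628367 seconds
In hours: 628367 / 3600 ≈ 174.5
In days: 628367 / 86400 ≈ 7.27

628367 seconds (174.5 hours / 7.27 days)


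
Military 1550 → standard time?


Hour: 15
15 - 12 = 3 → PM

3:50 PM


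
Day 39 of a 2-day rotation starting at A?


Shift A

Shifts: A, B
Start: A (index 0)
Day 39: (0 + 39 - 1) mod 2
= 38 mod 2
= 0
Index 0 → shift A


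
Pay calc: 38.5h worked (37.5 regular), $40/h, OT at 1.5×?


$1560.00

Regular: 37.5h × $40 = $1500.00
Overtime: 38.5 - 37.5 = 1.0h
OT pay: 1.0h × $40 × 1.5 = $60.00
Total = $1500.00 + $60.00 = $1560.00


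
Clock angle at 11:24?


162.0°

Hour hand = 11×30 + 24×0.5 = 342.0°
Minute hand = 24×6 = 144°
Difference = |342.0 - 144| = 198.0°
Since > 180°: 360 - 198.0 = 162.0°


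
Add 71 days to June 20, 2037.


August 30, 2037

Start: June 20, 2037
Add 71 days
June 20 → July 1: 30 - 20 + 1 = 11 days (71 - 11 = 60 left)
July 1 → August 1: 31 - 1 + 1 = 31 days (60 - 31 = 29 left)
August 1 + 29 = August 30, 2037


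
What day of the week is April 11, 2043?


Saturday

Zeller's congruence:
q=11, m=4, k=43, j=20
h = (11 + ⌊13×5/5⌋ + 43 + ⌊43/4⌋ + ⌊20/4⌋ - 2×20) mod 7
= (11 + 13 + 43 + 10 + 5 - 40) mod 7
= 42 mod 7 = 0
h=0 → Saturday


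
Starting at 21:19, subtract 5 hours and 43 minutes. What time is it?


Start: 1279 minutes from midnight
Subtract: 343 minutes
Remaining: 1279 - 343 = 936
Hours: 15, Minutes: 36

15:36


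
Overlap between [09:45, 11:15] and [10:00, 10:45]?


Meeting A: 585-675 (in minutes from midnight)
Meeting B: 600-645
Overlap start = max(585, 600) = 600
Overlap end = min(675, 645) = 645
Overlap = max(0, 645 - 600) = 45 min

45 minutes


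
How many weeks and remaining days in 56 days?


8 weeks 0 days

Weeks: 56 ÷ 7 = 8 remainder 0


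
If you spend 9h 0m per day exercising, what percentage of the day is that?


Time: 540 minutes
Day: 1440 minutes
Percentage = (540/1440) × 100 = 37.5%

37.5%


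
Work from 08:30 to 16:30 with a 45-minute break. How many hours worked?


Total time = (16×60+30) - (8×60+30)
= 990 - 510 = 480 min
Minus break: 480 - 45 = 435 min
= 7h 15m

7h 15m (435 minutes)


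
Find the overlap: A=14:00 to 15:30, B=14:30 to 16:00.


Meeting A: 840-930 (in minutes from midnight)
Meeting B: 870-960
Overlap start = max(840, 870) = 870
Overlap end = min(930, 960) = 930
Overlap = max(0, 930 - 870) = 60 min

60 minutes


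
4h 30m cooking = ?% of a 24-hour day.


18.8%

Time: 270 minutes
Day: 1440 minutes
Percentage = (270/1440) × 100 ≈ 18.8%


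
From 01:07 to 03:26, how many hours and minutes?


2h 19m

End time in minutes: 3×60 + 26 = 206
Start time in minutes: 1×60 + 7 = 67
Difference = 206 - 67 = 139 minutes
= 2 hours 19 minutes


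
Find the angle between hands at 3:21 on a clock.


Hour hand = 3×30 + 21×0.5 = 100.5°
Minute hand = 21×6 = 126°
Difference = |100.5 - 126| = 25.5°

25.5°


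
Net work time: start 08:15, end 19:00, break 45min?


10h 0m (600 minutes)

Total time = (19×60+0) - (8×60+15)
= 1140 - 495 = 645 min
Minus break: 645 - 45 = 600 min
= 10h 0m


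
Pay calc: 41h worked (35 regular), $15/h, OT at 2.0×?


$705.00

Regular: 35h × $15 = $525.00
Overtime: 41 - 35 = 6h
OT pay: 6h × $15 × 2.0 = $180.00
Total = $525.00 + $180.00 = $705.00


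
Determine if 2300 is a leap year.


No

Rules: divisible by 4 AND (not by 100 OR by 400)
2300 ÷ 4 = 575 exactly → divisible by 4
2300 ÷ 100 = 23 exactly → divisible by 100
2300 ÷ 400 = 5 remainder 300 → not divisible by 400
Divisible by 100 but not by 400 → not a leap year


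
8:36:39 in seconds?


30999 seconds

Hours: 8 × 3600 = 28800
Minutes: 36 × 60 = 2160
Seconds: 39
Total = 28800 + 2160 + 39 = 30999


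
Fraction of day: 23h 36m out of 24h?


Total minutes: 23×60 + 36 = 1416
Day = 24×60 = 1440 minutes
Fraction = 1416/1440 ≈ 0.9833
As a percentage: 1416/1440 × 100 ≈ 98.33%

0.9833 (98.33%)


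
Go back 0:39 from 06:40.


Start: 400 minutes from midnight
Subtract: 39 minutes
Remaining: 400 - 39 = 361
Hours: 6, Minutes: 1

06:01


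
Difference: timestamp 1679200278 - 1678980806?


Difference = 1679200278 - 1678980806 = 219472 seconds
In hours: 219472 / 3600 ≈ 61.0
In days: 219472 / 86400 ≈ 2.54

219472 seconds (61.0 hours / 2.54 days)


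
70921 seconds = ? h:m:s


19h 42m 1s

Hours: 70921 ÷ 3600 = 19 remainder 2521
Minutes: 2521 ÷ 60 = 42 remainder 1
Seconds: 1


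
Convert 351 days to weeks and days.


Weeks: 351 ÷ 7 = 50 remainder 1

50 weeks 1 days


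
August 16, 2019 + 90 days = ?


November 14, 2019

Start: August 16, 2019
Add 90 days
August 16 → September 1: 31 - 16 + 1 = 16 days (90 - 16 = 74 left)
September 1 → October 1: 30 - 1 + 1 = 30 days (74 - 30 = 44 left)
October 1 → November 1: 31 - 1 + 1 = 31 days (44 - 31 = 13 left)
November 1 + 13 = November 14, 2019


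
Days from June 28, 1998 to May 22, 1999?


328 days

From June 28, 1998 to May 22, 1999
Rest of June 1998: 30 - 28 = 2
Full months: July 31, August 31, September 30, October 31, November 30, December 31, January 31, February 1999 28, March 31, April 30
Days into May 1999: 22
Total = 2 + 31 + 31 + 30 + 31 + 30 + 31 + 31 + 28 + 31 + 30 + 22 = 328 days


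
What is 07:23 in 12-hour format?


Hour: 7
7 < 12 → AM

7:23 AM


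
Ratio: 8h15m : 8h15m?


Duration 1: 495 minutes
Duration 2: 495 minutes
Ratio = 495:495
GCD = 495
Simplified = 1:1
As a decimal: 1/1 = 1.00

1:1 (1.00)


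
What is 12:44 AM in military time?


Input: 12:44 AM
12 AM → 00 (midnight)

00:44


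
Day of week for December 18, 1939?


Zeller's congruence:
q=18, m=12, k=39, j=19
h = (18 + ⌊13×13/5⌋ + 39 + ⌊39/4⌋ + ⌊19/4⌋ - 2×19) mod 7
= (18 + 33 + 39 + 9 + 4 - 38) mod 7
= 65 mod 7 = 2
h=2 → Monday

Monday


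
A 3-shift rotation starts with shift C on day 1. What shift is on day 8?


Shifts: A, B, C
Start: C (index 2)
Day 8: (2 + 8 - 1) mod 3
= 9 mod 3
= 0
Index 0 → shift A

Shift A


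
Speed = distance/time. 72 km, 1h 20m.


Distance: 72 km
Time: 1h 20m = 80 min = 80/60 = 4/3 hours
Speed = 72 ÷ (4/3) = 72 × 3 / 4 = 216/4 = 54.0 km/h

54.0 km/h


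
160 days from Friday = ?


Thursday

Start: Friday (index 4)
(4 + 160) mod 7
= 164 mod 7
= 3
Index 3 → Thursday


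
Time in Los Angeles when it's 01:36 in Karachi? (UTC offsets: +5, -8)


12:36 (previous day)

Time difference = UTC-8 - UTC+5 = -13 hours
New hour = (1 -13) mod 24
= -12 mod 24 = 12
Minutes unchanged → 12:36; -12 < 0 → previous day


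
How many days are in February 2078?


Month: February (month 2)
February: 28 or 29 (leap year)
2078 leap year? No

28 days


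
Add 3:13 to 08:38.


Start: 518 minutes from midnight
Add: 193 minutes
Total: 711 minutes
Hours: 711 ÷ 60 = 11 remainder 51

11:51


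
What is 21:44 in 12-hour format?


9:44 PM

Hour: 21
21 - 12 = 9 → PM


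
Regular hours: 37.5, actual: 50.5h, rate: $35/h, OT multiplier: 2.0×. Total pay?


Regular: 37.5h × $35 = $1312.50
Overtime: 50.5 - 37.5 = 13.0h
OT pay: 13.0h × $35 × 2.0 = $910.00
Total = $1312.50 + $910.00 = $2222.50

$2222.50


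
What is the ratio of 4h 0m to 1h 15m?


Duration 1: 240 minutes
Duration 2: 75 minutes
Ratio = 240:75
GCD = 15
Simplified = 16:5
As a decimal: 16/5 = 3.20

16:5 (3.20)


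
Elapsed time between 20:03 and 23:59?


3h 56m

End time in minutes: 23×60 + 59 = 1439
Start time in minutes: 20×60 + 3 = 1203
Difference = 1439 - 1203 = 236 minutes
= 3 hours 56 minutes


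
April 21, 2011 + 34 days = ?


Start: April 21, 2011
Add 34 days
April 21 → May 1: 30 - 21 + 1 = 10 days (34 - 10 = 24 left)
May 1 + 24 = May 25, 2011

May 25, 2011


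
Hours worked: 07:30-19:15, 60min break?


10h 45m (645 minutes)

Total time = (19×60+15) - (7×60+30)
= 1155 - 450 = 705 min
Minus break: 705 - 60 = 645 min
= 10h 45m


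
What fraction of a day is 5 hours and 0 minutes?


Total minutes: 5×60 + 0 = 300
Day = 24×60 = 1440 minutes
Fraction = 300/1440 ≈ 0.2083
As a percentage: 300/1440 × 100 ≈ 20.83%

0.2083 (20.83%)


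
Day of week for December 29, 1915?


Zeller's congruence:
q=29, m=12, k=15, j=19
h = (29 + ⌊13×13/5⌋ + 15 + ⌊15/4⌋ + ⌊19/4⌋ - 2×19) mod 7
= (29 + 33 + 15 + 3 + 4 - 38) mod 7
= 46 mod 7 = 4
h=4 → Wednesday

Wednesday


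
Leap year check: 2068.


Rules: divisible by 4 AND (not by 100 OR by 400)
2068 ÷ 4 = 517 exactly → divisible by 4
2068 ÷ 100 = 20 remainder 68 → not divisible by 100
Divisible by 4 but not by 100 → leap year

Yes


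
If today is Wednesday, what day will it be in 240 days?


Friday

Start: Wednesday (index 2)
(2 + 240) mod 7
= 242 mod 7
= 4
Index 4 → Friday


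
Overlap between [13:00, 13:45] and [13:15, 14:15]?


Meeting A: 780-825 (in minutes from midnight)
Meeting B: 795-855
Overlap start = max(780, 795) = 795
Overlap end = min(825, 855) = 825
Overlap = max(0, 825 - 795) = 30 min

30 minutes


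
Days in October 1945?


Month: October (month 10)
October has 31 days

31 days


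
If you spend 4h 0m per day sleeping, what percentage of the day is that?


16.7%

Time: 240 minutes
Day: 1440 minutes
Percentage = (240/1440) × 100 ≈ 16.7%


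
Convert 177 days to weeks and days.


25 weeks 2 days

Weeks: 177 ÷ 7 = 25 remainder 2


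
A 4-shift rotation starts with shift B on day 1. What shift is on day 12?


Shifts: A, B, C, D
Start: B (index 1)
Day 12: (1 + 12 - 1) mod 4
= 12 mod 4
= 0
Index 0 → shift A

Shift A


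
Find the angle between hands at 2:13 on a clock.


Hour hand = 2×30 + 13×0.5 = 66.5°
Minute hand = 13×6 = 78°
Difference = |66.5 - 78| = 11.5°

11.5°


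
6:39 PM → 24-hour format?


Input: 6:39 PM
PM: 6 + 12 = 18

18:39


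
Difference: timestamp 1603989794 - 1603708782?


Difference = 1603989794 - 1603708782 = 281012 seconds
In hours: 281012 / 3600 ≈ 78.1
In days: 281012 / 86400 ≈ 3.25

281012 seconds (78.1 hours / 3.25 days)


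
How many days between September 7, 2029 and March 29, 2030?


203 days

From September 7, 2029 to March 29, 2030
Rest of September 2029: 30 - 7 = 23
Full months: October 31, November 30, December 31, January 31, February 2030 28
Days into March 2030: 29
Total = 23 + 31 + 30 + 31 + 31 + 28 + 29 = 203 days


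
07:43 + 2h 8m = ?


Start: 463 minutes from midnight
Add: 128 minutes
Total: 591 minutes
Hours: 591 ÷ 60 = 9 remainder 51

09:51


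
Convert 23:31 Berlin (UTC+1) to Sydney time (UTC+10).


Time difference = UTC+10 - UTC+1 = +9 hours
New hour = (23 + 9) mod 24
= 32 mod 24 = 8
Minutes unchanged → 08:31; 32 ≥ 24 → next day

08:31 (next day)


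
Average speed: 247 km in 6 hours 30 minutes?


38.0 km/h

Distance: 247 km
Time: 6h 30m = 390 min = 390/60 = 13/2 hours
Speed = 247 ÷ (13/2) = 247 × 2 / 13 = 494/13 = 38.0 km/h


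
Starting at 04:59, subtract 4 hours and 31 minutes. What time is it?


00:28

Start: 299 minutes from midnight
Subtract: 271 minutes
Remaining: 299 - 271 = 28
Hours: 0, Minutes: 28


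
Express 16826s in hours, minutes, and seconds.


Hours: 16826 ÷ 3600 = 4 remainder 2426
Minutes: 2426 ÷ 60 = 40 remainder 26
Seconds: 26

4h 40m 26s


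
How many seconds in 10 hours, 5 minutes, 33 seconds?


36333 seconds

Hours: 10 × 3600 = 36000
Minutes: 5 × 60 = 300
Seconds: 33
Total = 36000 + 300 + 33 = 36333


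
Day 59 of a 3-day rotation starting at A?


Shift B

Shifts: A, B, C
Start: A (index 0)
Day 59: (0 + 59 - 1) mod 3
= 58 mod 3
= 1
Index 1 → shift B


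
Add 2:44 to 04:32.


07:16

Start: 272 minutes from midnight
Add: 164 minutes
Total: 436 minutes
Hours: 436 ÷ 60 = 7 remainder 16


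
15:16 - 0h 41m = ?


14:35

Start: 916 minutes from midnight
Subtract: 41 minutes
Remaining: 916 - 41 = 875
Hours: 14, Minutes: 35


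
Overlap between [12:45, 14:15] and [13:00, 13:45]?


45 minutes

Meeting A: 765-855 (in minutes from midnight)
Meeting B: 780-825
Overlap start = max(765, 780) = 780
Overlap end = min(855, 825) = 825
Overlap = max(0, 825 - 780) = 45 min


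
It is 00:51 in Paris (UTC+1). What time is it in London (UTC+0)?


23:51 (previous day)

Time difference = UTC+0 - UTC+1 = -1 hours
New hour = (0 -1) mod 24
= -1 mod 24 = 23
Minutes unchanged → 23:51; -1 < 0 → previous day


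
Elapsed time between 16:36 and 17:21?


0h 45m

End time in minutes: 17×60 + 21 = 1041
Start time in minutes: 16×60 + 36 = 996
Difference = 1041 - 996 = 45 minutes
= 0 hours 45 minutes


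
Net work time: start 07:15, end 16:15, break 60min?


8h 0m (480 minutes)

Total time = (16×60+15) - (7×60+15)
= 975 - 435 = 540 min
Minus break: 540 - 60 = 480 min
= 8h 0m


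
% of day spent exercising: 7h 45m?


32.3%

Time: 465 minutes
Day: 1440 minutes
Percentage = (465/1440) × 100 ≈ 32.3%


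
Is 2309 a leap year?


No

Rules: divisible by 4 AND (not by 100 OR by 400)
2309 ÷ 4 = 577 remainder 1 → not divisible by 4
Not divisible by 4 → not a leap year


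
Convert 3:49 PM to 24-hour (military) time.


Input: 3:49 PM
PM: 3 + 12 = 15

15:49


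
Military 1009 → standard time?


Hour: 10
10 < 12 → AM

10:09 AM


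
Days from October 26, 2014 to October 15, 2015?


354 days

From October 26, 2014 to October 15, 2015
Rest of October 2014: 31 - 26 = 5
Full months: November 30, December 31, January 31, February 2015 28, March 31, April 30, May 31, June 30, July 31, August 31, September 30
Days into October 2015: 15
Total = 5 + 30 + 31 + 31 + 28 + 31 + 30 + 31 + 30 + 31 + 31 + 30 + 15 = 354 days


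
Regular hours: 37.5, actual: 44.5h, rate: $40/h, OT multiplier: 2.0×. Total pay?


$2060.00

Regular: 37.5h × $40 = $1500.00
Overtime: 44.5 - 37.5 = 7.0h
OT pay: 7.0h × $40 × 2.0 = $560.00
Total = $1500.00 + $560.00 = $2060.00


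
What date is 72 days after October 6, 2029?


Start: October 6, 2029
Add 72 days
October 6 → November 1: 31 - 6 + 1 = 26 days (72 - 26 = 46 left)
November 1 → December 1: 30 - 1 + 1 = 30 days (46 - 30 = 16 left)
December 1 + 16 = December 17, 2029

December 17, 2029


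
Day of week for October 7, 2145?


Zeller's congruence:
q=7, m=10, k=45, j=21
h = (7 + ⌊13×11/5⌋ + 45 + ⌊45/4⌋ + ⌊21/4⌋ - 2×21) mod 7
= (7 + 28 + 45 + 11 + 5 - 42) mod 7
= 54 mod 7 = 5
h=5 → Thursday

Thursday


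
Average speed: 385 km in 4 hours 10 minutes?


Distance: 385 km
Time: 4h 10m = 250 min = 250/60 = 25/6 hours
Speed = 385 ÷ (25/6) = 385 × 6 / 25 = 2310/25 = 92.4 km/h

92.4 km/h


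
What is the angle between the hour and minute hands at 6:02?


Hour hand = 6×30 + 2×0.5 = 181.0°
Minute hand = 2×6 = 12°
Difference = |181.0 - 12| = 169.0°

169.0°


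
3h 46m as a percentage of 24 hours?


0.1569 (15.69%)

Total minutes: 3×60 + 46 = 226
Day = 24×60 = 1440 minutes
Fraction = 226/1440 ≈ 0.1569
As a percentage: 226/1440 × 100 ≈ 15.69%


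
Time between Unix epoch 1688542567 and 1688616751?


Difference = 1688616751 - 1688542567 = 74184 seconds
In hours: 74184 / 3600 ≈ 20.6
In days: 74184 / 86400 ≈ 0.86

74184 seconds (20.6 hours / 0.86 days)


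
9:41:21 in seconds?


34881 seconds

Hours: 9 × 3600 = 32400
Minutes: 41 × 60 = 2460
Seconds: 21
Total = 32400 + 2460 + 21 = 34881


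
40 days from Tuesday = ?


Sunday

Start: Tuesday (index 1)
(1 + 40) mod 7
= 41 mod 7
= 6
Index 6 → Sunday


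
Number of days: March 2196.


31 days

Month: March (month 3)
March has 31 days


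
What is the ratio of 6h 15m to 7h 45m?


Duration 1: 375 minutes
Duration 2: 465 minutes
Ratio = 375:465
GCD = 15
Simplified = 25:31
As a decimal: 25/31 ≈ 0.81

25:31 (0.81)


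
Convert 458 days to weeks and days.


Weeks: 458 ÷ 7 = 65 remainder 3

65 weeks 3 days


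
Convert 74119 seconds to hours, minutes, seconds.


Hours: 74119 ÷ 3600 = 20 remainder 2119
Minutes: 2119 ÷ 60 = 35 remainder 19
Seconds: 19

20h 35m 19s


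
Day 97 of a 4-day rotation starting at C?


Shifts: A, B, C, D
Start: C (index 2)
Day 97: (2 + 97 - 1) mod 4
= 98 mod 4
= 2
Index 2 → shift C

Shift C


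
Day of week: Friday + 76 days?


Start: Friday (index 4)
(4 + 76) mod 7
= 80 mod 7
= 3
Index 3 → Thursday

Thursday


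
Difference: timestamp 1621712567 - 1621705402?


Difference = 1621712567 - 1621705402 = 7165 seconds
In hours: 7165 / 3600 ≈ 2.0
In days: 7165 / 86400 ≈ 0.08

7165 seconds (2.0 hours / 0.08 days)


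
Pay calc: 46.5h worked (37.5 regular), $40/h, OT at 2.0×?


$2220.00

Regular: 37.5h × $40 = $1500.00
Overtime: 46.5 - 37.5 = 9.0h
OT pay: 9.0h × $40 × 2.0 = $720.00
Total = $1500.00 + $720.00 = $2220.00


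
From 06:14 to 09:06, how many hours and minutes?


2h 52m

End time in minutes: 9×60 + 6 = 546
Start time in minutes: 6×60 + 14 = 374
Difference = 546 - 374 = 172 minutes
= 2 hours 52 minutes


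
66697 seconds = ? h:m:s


18h 31m 37s

Hours: 66697 ÷ 3600 = 18 remainder 1897
Minutes: 1897 ÷ 60 = 31 remainder 37
Seconds: 37


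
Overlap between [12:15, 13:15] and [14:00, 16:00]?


Meeting A: 735-795 (in minutes from midnight)
Meeting B: 840-960
Overlap start = max(735, 840) = 840
Overlap end = min(795, 960) = 795
Overlap = max(0, 795 - 840) = 0 min

0 minutes


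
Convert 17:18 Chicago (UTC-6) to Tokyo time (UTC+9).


Time difference = UTC+9 - UTC-6 = +15 hours
New hour = (17 + 15) mod 24
= 32 mod 24 = 8
Minutes unchanged → 08:18; 32 ≥ 24 → next day

08:18 (next day)


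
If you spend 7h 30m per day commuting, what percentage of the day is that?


31.3%

Time: 450 minutes
Day: 1440 minutes
Percentage = (450/1440) × 100 ≈ 31.3%


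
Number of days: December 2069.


31 days

Month: December (month 12)
December has 31 days


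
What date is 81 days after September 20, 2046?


Start: September 20, 2046
Add 81 days
September 20 → October 1: 30 - 20 + 1 = 11 days (81 - 11 = 70 left)
October 1 → November 1: 31 - 1 + 1 = 31 days (70 - 31 = 39 left)
November 1 → December 1: 30 - 1 + 1 = 30 days (39 - 30 = 9 left)
December 1 + 9 = December 10, 2046

December 10, 2046


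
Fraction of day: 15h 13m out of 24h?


Total minutes: 15×60 + 13 = 913
Day = 24×60 = 1440 minutes
Fraction = 913/1440 ≈ 0.6340
As a percentage: 913/1440 × 100 ≈ 63.40%

0.6340 (63.40%)


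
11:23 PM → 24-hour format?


23:23

Input: 11:23 PM
PM: 11 + 12 = 23


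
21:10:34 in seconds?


76234 seconds

Hours: 21 × 3600 = 75600
Minutes: 10 × 60 = 600
Seconds: 34
Total = 75600 + 600 + 34 = 76234


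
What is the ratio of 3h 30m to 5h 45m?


Duration 1: 210 minutes
Duration 2: 345 minutes
Ratio = 210:345
GCD = 15
Simplified = 14:23
As a decimal: 14/23 ≈ 0.61

14:23 (0.61)


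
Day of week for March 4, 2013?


Zeller's congruence:
q=4, m=3, k=13, j=20
h = (4 + ⌊13×4/5⌋ + 13 + ⌊13/4⌋ + ⌊20/4⌋ - 2×20) mod 7
= (4 + 10 + 13 + 3 + 5 - 40) mod 7
= -5 mod 7 = 2
h=2 → Monday

Monday


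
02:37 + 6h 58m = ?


Start: 157 minutes from midnight
Add: 418 minutes
Total: 575 minutes
Hours: 575 ÷ 60 = 9 remainder 35

09:35


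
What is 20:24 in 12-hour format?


8:24 PM

Hour: 20
20 - 12 = 8 → PM


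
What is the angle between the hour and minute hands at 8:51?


Hour hand = 8×30 + 51×0.5 = 265.5°
Minute hand = 51×6 = 306°
Difference = |265.5 - 306| = 40.5°

40.5°


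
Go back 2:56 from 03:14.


Start: 194 minutes from midnight
Subtract: 176 minutes
Remaining: 194 - 176 = 18
Hours: 0, Minutes: 18

00:18


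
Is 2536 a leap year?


Yes

Rules: divisible by 4 AND (not by 100 OR by 400)
2536 ÷ 4 = 634 exactly → divisible by 4
2536 ÷ 100 = 25 remainder 36 → not divisible by 100
Divisible by 4 but not by 100 → leap year


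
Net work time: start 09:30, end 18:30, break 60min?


Total time = (18×60+30) - (9×60+30)
= 1110 - 570 = 540 min
Minus break: 540 - 60 = 480 min
= 8h 0m

8h 0m (480 minutes)


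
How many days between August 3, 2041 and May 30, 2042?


From August 3, 2041 to May 30, 2042
Rest of August 2041: 31 - 3 = 28
Full months: September 30, October 31, November 30, December 31, January 31, February 2042 28, March 31, April 30
Days into May 2042: 30
Total = 28 + 30 + 31 + 30 + 31 + 31 + 28 + 31 + 30 + 30 = 300 days

300 days


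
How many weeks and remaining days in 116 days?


Weeks: 116 ÷ 7 = 16 remainder 4

16 weeks 4 days


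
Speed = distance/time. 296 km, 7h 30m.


39.5 km/h

Distance: 296 km
Time: 7h 30m = 450 min = 450/60 = 15/2 hours
Speed = 296 ÷ (15/2) = 296 × 2 / 15 = 592/15 ≈ 39.5 km/h


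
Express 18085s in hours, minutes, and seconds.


Hours: 18085 ÷ 3600 = 5 remainder 85
Minutes: 85 ÷ 60 = 1 remainder 25
Seconds: 25

5h 1m 25s


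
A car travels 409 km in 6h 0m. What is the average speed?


68.2 km/h

Distance: 409 km
Time: 6 hours
Speed = 409 / 6 ≈ 68.2 km/h


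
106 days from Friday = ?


Start: Friday (index 4)
(4 + 106) mod 7
= 110 mod 7
= 5
Index 5 → Saturday

Saturday


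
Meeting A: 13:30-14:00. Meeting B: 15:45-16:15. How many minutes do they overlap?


0 minutes

Meeting A: 810-840 (in minutes from midnight)
Meeting B: 945-975
Overlap start = max(810, 945) = 945
Overlap end = min(840, 975) = 840
Overlap = max(0, 840 - 945) = 0 min


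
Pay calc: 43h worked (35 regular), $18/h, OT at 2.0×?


$918.00

Regular: 35h × $18 = $630.00
Overtime: 43 - 35 = 8h
OT pay: 8h × $18 × 2.0 = $288.00
Total = $630.00 + $288.00 = $918.00


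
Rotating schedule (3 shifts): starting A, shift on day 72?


Shifts: A, B, C
Start: A (index 0)
Day 72: (0 + 72 - 1) mod 3
= 71 mod 3
= 2
Index 2 → shift C

Shift C


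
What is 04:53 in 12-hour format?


4:53 AM

Hour: 4
4 < 12 → AM


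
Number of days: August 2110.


Month: August (month 8)
August has 31 days

31 days


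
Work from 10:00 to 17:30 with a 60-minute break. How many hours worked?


Total time = (17×60+30) - (10×60+0)
= 1050 - 600 = 450 min
Minus break: 450 - 60 = 390 min
= 6h 30m

6h 30m (390 minutes)


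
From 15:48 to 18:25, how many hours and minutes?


End time in minutes: 18×60 + 25 = 1105
Start time in minutes: 15×60 + 48 = 948
Difference = 1105 - 948 = 157 minutes
= 2 hours 37 minutes

2h 37m


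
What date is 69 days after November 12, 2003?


Start: November 12, 2003
Add 69 days
November 12 → December 1: 30 - 12 + 1 = 19 days (69 - 19 = 50 left)
December 1 → January 1: 31 - 1 + 1 = 31 days (50 - 31 = 19 left)
January 1 + 19 = January 20, 2004

January 20, 2004


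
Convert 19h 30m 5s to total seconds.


Hours: 19 × 3600 = 68400
Minutes: 30 × 60 = 1800
Seconds: 5
Total = 68400 + 1800 + 5 = 70205

70205 seconds


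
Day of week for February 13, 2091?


Tuesday

Zeller's congruence:
q=13, m=14, k=90, j=20
h = (13 + ⌊13×15/5⌋ + 90 + ⌊90/4⌋ + ⌊20/4⌋ - 2×20) mod 7
= (13 + 39 + 90 + 22 + 5 - 40) mod 7
= 129 mod 7 = 3
h=3 → Tuesday


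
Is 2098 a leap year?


No

Rules: divisible by 4 AND (not by 100 OR by 400)
2098 ÷ 4 = 524 remainder 2 → not divisible by 4
Not divisible by 4 → not a leap year


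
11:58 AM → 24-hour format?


11:58

Input: 11:58 AM
AM hour stays: 11


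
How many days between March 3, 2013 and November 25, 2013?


267 days

From March 3, 2013 to November 25, 2013
Rest of March 2013: 31 - 3 = 28
Full months: April 30, May 31, June 30, July 31, August 31, September 30, October 31
Days into November 2013: 25
Total = 28 + 30 + 31 + 30 + 31 + 31 + 30 + 31 + 25 = 267 days


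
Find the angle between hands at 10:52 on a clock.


Hour hand = 10×30 + 52×0.5 = 326.0°
Minute hand = 52×6 = 312°
Difference = |326.0 - 312| = 14.0°

14.0°


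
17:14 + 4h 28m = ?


Start: 1034 minutes from midnight
Add: 268 minutes
Total: 1302 minutes
Hours: 1302 ÷ 60 = 21 remainder 42

21:42


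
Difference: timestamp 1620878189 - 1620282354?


Difference = 1620878189 - 1620282354 = 595835 seconds
In hours: 595835 / 3600 ≈ 165.5
In days: 595835 / 86400 ≈ 6.90

595835 seconds (165.5 hours / 6.90 days)


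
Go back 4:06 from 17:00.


12:54

Start: 1020 minutes from midnight
Subtract: 246 minutes
Remaining: 1020 - 246 = 774
Hours: 12, Minutes: 54


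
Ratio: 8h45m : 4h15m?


35:17 (2.06)

Duration 1: 525 minutes
Duration 2: 255 minutes
Ratio = 525:255
GCD = 15
Simplified = 35:17
As a decimal: 35/17 ≈ 2.06


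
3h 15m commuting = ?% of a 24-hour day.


Time: 195 minutes
Day: 1440 minutes
Percentage = (195/1440) × 100 ≈ 13.5%

13.5%


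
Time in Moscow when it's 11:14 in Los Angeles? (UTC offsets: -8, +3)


22:14

Time difference = UTC+3 - UTC-8 = +11 hours
New hour = (11 + 11) mod 24
= 22 mod 24 = 22
Minutes unchanged → 22:14


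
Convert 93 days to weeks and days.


Weeks: 93 ÷ 7 = 13 remainder 2

13 weeks 2 days


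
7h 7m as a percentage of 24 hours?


0.2965 (29.65%)

Total minutes: 7×60 + 7 = 427
Day = 24×60 = 1440 minutes
Fraction = 427/1440 ≈ 0.2965
As a percentage: 427/1440 × 100 ≈ 29.65%


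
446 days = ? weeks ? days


Weeks: 446 ÷ 7 = 63 remainder 5

63 weeks 5 days


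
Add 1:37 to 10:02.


11:39

Start: 602 minutes from midnight
Add: 97 minutes
Total: 699 minutes
Hours: 699 ÷ 60 = 11 remainder 39


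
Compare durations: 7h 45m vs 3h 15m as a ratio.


31:13 (2.38)

Duration 1: 465 minutes
Duration 2: 195 minutes
Ratio = 465:195
GCD = 15
Simplified = 31:13
As a decimal: 31/13 ≈ 2.38


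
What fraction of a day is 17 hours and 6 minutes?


0.7125 (71.25%)

Total minutes: 17×60 + 6 = 1026
Day = 24×60 = 1440 minutes
Fraction = 1026/1440 = 0.7125
As a percentage: 1026/1440 × 100 = 71.25%
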